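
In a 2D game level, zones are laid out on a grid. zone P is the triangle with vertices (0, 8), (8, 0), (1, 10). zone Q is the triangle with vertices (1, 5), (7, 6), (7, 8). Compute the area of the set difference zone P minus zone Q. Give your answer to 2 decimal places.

|zone P| = 12, |zone P∩zone Q| = 0.9734.
|zone P ∖ zone Q| = |zone P| − |zone P∩zone Q| = 12 − 0.9734 = 11.03.

11.03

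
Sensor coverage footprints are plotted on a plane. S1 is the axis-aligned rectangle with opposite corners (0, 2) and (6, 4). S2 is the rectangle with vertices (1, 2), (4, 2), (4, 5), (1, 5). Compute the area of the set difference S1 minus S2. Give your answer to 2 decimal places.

6.00

|S1∩S2|: x∈[1,4], y∈[2,4] → 3·2 = 6.
|S1| = 12.
|S1 ∖ S2| = |S1| − |S1∩S2| = 12 − 6 = 6.00.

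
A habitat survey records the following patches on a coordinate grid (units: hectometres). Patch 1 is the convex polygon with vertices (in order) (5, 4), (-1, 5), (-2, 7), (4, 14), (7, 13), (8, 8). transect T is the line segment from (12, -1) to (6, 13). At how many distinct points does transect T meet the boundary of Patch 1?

1

The segment meets the boundary at (7.875,8.625).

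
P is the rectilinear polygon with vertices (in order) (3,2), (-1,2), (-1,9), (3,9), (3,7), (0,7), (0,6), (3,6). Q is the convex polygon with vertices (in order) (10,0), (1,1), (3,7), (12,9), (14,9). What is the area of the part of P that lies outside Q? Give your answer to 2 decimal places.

21.00

|P| = 25, |P∩Q| = 4.
|P ∖ Q| = |P| − |P∩Q| = 25 − 4 = 21.00.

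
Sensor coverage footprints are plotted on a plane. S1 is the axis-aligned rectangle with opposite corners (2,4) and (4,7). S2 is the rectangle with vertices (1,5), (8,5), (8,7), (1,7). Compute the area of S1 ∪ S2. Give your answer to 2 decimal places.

By inclusion–exclusion:
Individual areas: |S1| = 6, |S2| = 14.
|S1∩S2|: x∈[2,4], y∈[5,7] → 2·2 = 4.
|S1 ∪ S2| = 20 − 4 = 16.00.

16.00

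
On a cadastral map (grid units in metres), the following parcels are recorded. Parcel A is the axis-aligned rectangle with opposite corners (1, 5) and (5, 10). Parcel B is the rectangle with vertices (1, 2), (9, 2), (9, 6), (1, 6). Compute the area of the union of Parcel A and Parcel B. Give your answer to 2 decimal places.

By inclusion–exclusion:
Individual areas: |Parcel A| = 20, |Parcel B| = 32.
|Parcel A∩Parcel B|: x∈[1,5], y∈[5,6] → 4·1 = 4.
|Parcel A ∪ Parcel B| = 52 − 4 = 48.00.

48.00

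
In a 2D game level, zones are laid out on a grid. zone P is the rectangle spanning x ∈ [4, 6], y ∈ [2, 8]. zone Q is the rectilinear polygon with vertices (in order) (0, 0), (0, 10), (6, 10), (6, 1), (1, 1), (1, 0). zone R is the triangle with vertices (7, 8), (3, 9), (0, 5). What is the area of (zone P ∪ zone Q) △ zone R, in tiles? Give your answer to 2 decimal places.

46.18

|zone P ∪ zone Q| = 55.
|(zone P ∪ zone Q) ∩ zone R| = 9.1607.
|(zone P ∪ zone Q) △ zone R| = 55 + 9.5 − 18.3214 = 46.18.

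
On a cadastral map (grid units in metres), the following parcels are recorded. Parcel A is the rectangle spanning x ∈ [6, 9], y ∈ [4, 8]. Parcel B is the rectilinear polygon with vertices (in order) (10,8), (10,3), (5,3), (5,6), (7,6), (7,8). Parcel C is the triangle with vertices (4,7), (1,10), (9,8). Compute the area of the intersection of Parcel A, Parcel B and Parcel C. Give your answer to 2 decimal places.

0.40

The intersection is the polygon with vertices (7,8), (9,8), (7,7.6).
By the shoelace formula its area is 0.40.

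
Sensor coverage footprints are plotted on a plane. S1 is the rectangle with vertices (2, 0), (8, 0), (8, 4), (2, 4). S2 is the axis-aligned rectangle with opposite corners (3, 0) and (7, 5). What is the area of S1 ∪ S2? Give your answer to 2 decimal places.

By inclusion–exclusion:
Individual areas: |S1| = 24, |S2| = 20.
|S1∩S2|: x∈[3,7], y∈[0,4] → 4·4 = 16.
|S1 ∪ S2| = 44 − 16 = 28.00.

28.00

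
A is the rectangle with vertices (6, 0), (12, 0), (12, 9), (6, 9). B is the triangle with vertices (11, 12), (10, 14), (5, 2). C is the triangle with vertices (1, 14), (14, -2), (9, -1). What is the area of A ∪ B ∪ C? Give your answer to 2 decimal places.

By inclusion–exclusion:
Individual areas: |A| = 54, |B| = 11, |C| = 33.5.
|A∩B| = 4.125.
|A∩C| = 19.2189.
|B∩C| = 1.2552.
|A∩B∩C| = 1.2552.
|A ∪ B ∪ C| = 98.5 − 24.5991 + 1.2552 = 75.16.

75.16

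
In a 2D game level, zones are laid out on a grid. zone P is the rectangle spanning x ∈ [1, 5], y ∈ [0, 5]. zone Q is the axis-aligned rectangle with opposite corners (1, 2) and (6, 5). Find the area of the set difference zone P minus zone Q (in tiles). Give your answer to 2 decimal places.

|zone P∩zone Q|: x∈[1,5], y∈[2,5] → 4·3 = 12.
|zone P| = 20.
|zone P ∖ zone Q| = |zone P| − |zone P∩zone Q| = 20 − 12 = 8.00.

8.00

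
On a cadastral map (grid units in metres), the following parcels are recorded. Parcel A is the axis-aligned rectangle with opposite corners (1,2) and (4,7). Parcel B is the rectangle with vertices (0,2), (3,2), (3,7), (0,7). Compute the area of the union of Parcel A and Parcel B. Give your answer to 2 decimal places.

20.00

By inclusion–exclusion:
Individual areas: |Parcel A| = 15, |Parcel B| = 15.
|Parcel A∩Parcel B|: x∈[1,3], y∈[2,7] → 2·5 = 10.
|Parcel A ∪ Parcel B| = 30 − 10 = 20.00.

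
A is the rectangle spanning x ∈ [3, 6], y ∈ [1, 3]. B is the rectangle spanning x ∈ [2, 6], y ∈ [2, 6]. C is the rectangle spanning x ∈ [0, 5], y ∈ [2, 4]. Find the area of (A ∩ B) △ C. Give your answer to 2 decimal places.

9.00

|A ∩ B| = 3.
|(A ∩ B) ∩ C| = 2.
|(A ∩ B) △ C| = 3 + 10 − 4 = 9.00.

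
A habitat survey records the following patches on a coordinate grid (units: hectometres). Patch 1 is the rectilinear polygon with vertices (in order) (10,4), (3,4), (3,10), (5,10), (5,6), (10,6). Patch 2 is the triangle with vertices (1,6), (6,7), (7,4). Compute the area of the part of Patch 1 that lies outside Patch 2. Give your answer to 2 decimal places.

16.13

|Patch 1| = 22, |Patch 1∩Patch 2| = 5.8667.
|Patch 1 ∖ Patch 2| = |Patch 1| − |Patch 1∩Patch 2| = 22 − 5.8667 = 16.13.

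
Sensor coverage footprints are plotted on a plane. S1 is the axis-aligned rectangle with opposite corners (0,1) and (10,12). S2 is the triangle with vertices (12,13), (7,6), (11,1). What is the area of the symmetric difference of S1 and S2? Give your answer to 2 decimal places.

|S1| = 110, |S2| = 26.5, |S1∩S2| = 11.925.
|S1 △ S2| = |S1| + |S2| − 2·|S1∩S2| = 110 + 26.5 − 23.85 = 112.65.

112.65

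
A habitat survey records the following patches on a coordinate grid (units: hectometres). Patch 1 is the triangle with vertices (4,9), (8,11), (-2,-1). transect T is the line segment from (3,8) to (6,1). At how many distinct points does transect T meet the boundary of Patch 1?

The segment meets the boundary at (3.849,6.019), (3.167,7.611).

2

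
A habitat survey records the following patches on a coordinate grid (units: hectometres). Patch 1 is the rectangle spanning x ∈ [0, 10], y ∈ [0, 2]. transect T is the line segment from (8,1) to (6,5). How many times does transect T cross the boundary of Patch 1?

The segment meets the boundary at (7.5,2).

1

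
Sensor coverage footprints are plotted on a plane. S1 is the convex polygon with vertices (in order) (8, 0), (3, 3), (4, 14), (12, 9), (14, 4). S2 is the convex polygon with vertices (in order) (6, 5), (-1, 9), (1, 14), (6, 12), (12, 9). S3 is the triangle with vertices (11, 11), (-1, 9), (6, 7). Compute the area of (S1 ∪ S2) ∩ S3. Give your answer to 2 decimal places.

18.47

The region (S1 ∪ S2) ∩ S3 is the polygon with vertices (10.035,10.228), (6,7), (-1,9), (9.263,10.71).
By the shoelace formula its area is 18.47.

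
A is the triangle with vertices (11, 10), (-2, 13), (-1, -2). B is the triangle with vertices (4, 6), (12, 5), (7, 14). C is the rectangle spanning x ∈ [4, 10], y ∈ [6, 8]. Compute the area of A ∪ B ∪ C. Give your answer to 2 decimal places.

By inclusion–exclusion:
Individual areas: |A| = 96, |B| = 33.5, |C| = 12.
|A∩B| = 19.2782.
|A∩C| = 8.
|B∩C| = 11.25.
|A∩B∩C| = 7.25.
|A ∪ B ∪ C| = 141.5 − 38.5282 + 7.25 = 110.22.

110.22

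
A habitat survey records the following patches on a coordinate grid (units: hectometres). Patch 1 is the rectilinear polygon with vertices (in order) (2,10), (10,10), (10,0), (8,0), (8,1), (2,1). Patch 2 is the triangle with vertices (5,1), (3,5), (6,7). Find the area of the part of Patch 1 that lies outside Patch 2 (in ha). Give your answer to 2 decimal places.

66.00

|Patch 1| = 74, |Patch 1∩Patch 2| = 8.
|Patch 1 ∖ Patch 2| = |Patch 1| − |Patch 1∩Patch 2| = 74 − 8 = 66.00.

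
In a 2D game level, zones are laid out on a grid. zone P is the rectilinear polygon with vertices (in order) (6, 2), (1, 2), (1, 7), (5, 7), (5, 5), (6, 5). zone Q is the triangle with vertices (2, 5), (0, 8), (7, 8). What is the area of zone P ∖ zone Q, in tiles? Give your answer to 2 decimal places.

|zone P| = 23, |zone P∩zone Q| = 4.55.
|zone P ∖ zone Q| = |zone P| − |zone P∩zone Q| = 23 − 4.55 = 18.45.

18.45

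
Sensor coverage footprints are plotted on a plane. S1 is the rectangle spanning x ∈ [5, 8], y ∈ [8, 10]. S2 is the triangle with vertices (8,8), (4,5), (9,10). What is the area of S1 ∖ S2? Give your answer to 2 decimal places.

5.50

|S1| = 6, |S1∩S2| = 0.5.
|S1 ∖ S2| = |S1| − |S1∩S2| = 6 − 0.5 = 5.50.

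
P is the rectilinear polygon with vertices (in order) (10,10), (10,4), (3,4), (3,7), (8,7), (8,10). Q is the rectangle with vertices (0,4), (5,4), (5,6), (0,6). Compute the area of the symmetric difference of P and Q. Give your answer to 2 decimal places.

29.00

|P| = 27, |Q| = 10, |P∩Q| = 4.
|P △ Q| = |P| + |Q| − 2·|P∩Q| = 27 + 10 − 8 = 29.00.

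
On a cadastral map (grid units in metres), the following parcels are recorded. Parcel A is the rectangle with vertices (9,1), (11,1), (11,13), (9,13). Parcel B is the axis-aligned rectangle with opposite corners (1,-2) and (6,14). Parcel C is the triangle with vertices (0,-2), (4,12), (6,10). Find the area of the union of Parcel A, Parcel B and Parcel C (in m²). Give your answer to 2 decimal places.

104.75

By inclusion–exclusion:
Individual areas: |Parcel A| = 24, |Parcel B| = 80, |Parcel C| = 18.
|Parcel A∩Parcel B| = 0 (no overlap).
|Parcel A∩Parcel C| = 0.
|Parcel B∩Parcel C| = 17.25.
|Parcel A∩Parcel B∩Parcel C| = 0.
|Parcel A ∪ Parcel B ∪ Parcel C| = 122 − 17.25 + 0 = 104.75.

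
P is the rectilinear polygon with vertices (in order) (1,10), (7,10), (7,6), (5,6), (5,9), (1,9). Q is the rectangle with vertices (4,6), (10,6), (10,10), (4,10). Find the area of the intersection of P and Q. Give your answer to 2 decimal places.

9.00

The intersection is the polygon with vertices (7,10), (7,6), (5,6), (5,9), (4,9), (4,10).
By the shoelace formula its area is 9.00.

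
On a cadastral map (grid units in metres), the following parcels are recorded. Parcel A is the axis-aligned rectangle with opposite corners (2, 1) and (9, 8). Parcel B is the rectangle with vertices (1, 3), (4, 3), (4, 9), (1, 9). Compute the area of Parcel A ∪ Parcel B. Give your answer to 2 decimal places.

By inclusion–exclusion:
Individual areas: |Parcel A| = 49, |Parcel B| = 18.
|Parcel A∩Parcel B|: x∈[2,4], y∈[3,8] → 2·5 = 10.
|Parcel A ∪ Parcel B| = 67 − 10 = 57.00.

57.00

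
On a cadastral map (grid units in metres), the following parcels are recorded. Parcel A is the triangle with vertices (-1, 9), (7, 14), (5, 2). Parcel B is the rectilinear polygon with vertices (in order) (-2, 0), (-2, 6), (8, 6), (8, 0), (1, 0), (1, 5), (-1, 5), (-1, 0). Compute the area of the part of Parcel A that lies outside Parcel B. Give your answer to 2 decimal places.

|Parcel A| = 43, |Parcel A∩Parcel B| = 8.1905.
|Parcel A ∖ Parcel B| = |Parcel A| − |Parcel A∩Parcel B| = 43 − 8.1905 = 34.81.

34.81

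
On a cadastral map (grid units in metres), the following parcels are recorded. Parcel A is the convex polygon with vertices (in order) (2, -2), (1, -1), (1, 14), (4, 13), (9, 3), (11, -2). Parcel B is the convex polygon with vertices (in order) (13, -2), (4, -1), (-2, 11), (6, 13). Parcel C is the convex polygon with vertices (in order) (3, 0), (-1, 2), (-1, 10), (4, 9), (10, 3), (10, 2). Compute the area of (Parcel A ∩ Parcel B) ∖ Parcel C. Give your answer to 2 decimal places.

|Parcel A ∩ Parcel B| = 81.052.
|(Parcel A ∩ Parcel B) ∩ Parcel C| = 48.8351.
|(Parcel A ∩ Parcel B) ∖ Parcel C| = 81.052 − 48.8351 = 32.22.

32.22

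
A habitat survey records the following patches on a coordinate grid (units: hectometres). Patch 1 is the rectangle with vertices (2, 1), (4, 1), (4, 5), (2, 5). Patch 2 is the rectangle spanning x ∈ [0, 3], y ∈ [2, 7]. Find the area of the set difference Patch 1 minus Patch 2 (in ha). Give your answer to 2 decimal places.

5.00

|Patch 1∩Patch 2|: x∈[2,3], y∈[2,5] → 1·3 = 3.
|Patch 1| = 8.
|Patch 1 ∖ Patch 2| = |Patch 1| − |Patch 1∩Patch 2| = 8 − 3 = 5.00.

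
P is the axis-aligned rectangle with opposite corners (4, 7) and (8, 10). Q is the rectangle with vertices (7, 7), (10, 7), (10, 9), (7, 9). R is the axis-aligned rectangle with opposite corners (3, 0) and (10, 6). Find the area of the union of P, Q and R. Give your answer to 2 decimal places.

By inclusion–exclusion:
Individual areas: |P| = 12, |Q| = 6, |R| = 42.
|P∩Q|: x∈[7,8], y∈[7,9] → 1·2 = 2.
|P∩R| = 0 (no overlap).
|Q∩R| = 0 (no overlap).
|P∩Q∩R| = 0.
|P ∪ Q ∪ R| = 60 − 2 + 0 = 58.00.

58.00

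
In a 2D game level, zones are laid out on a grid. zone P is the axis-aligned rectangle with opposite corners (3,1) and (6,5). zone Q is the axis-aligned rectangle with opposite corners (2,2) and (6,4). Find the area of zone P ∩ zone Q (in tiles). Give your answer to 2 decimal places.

6.00

|zone P∩zone Q|: x∈[3,6], y∈[2,4] → 3·2 = 6.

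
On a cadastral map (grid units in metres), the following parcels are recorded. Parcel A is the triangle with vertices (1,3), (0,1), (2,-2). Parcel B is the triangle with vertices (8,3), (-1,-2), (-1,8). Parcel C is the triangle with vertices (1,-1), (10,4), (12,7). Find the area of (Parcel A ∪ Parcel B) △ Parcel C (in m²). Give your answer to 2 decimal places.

47.85

|Parcel A ∪ Parcel B| = 45.4257.
|(Parcel A ∪ Parcel B) ∩ Parcel C| = 3.0396.
|(Parcel A ∪ Parcel B) △ Parcel C| = 45.4257 + 8.5 − 6.0793 = 47.85.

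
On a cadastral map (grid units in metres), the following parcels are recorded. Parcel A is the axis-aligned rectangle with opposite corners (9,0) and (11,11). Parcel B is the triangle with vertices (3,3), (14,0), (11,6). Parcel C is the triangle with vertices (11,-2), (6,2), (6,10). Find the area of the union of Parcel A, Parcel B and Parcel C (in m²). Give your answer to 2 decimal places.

By inclusion–exclusion:
Individual areas: |Parcel A| = 22, |Parcel B| = 28.5, |Parcel C| = 20.
|Parcel A∩Parcel B| = 9.0682.
|Parcel A∩Parcel C| = 1.6333.
|Parcel B∩Parcel C| = 8.1477.
|Parcel A∩Parcel B∩Parcel C| = 0.4849.
|Parcel A ∪ Parcel B ∪ Parcel C| = 70.5 − 18.8492 + 0.4849 = 52.14.

52.14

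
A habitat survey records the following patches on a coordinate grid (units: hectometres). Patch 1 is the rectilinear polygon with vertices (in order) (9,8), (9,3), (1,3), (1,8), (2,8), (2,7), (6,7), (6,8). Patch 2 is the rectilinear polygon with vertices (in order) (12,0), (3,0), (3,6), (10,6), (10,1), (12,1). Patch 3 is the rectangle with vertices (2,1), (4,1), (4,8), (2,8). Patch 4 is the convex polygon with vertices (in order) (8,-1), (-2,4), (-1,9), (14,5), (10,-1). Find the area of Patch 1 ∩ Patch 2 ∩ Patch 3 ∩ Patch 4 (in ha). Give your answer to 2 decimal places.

3.00

The intersection is the polygon with vertices (3,6), (4,6), (4,3), (3,3).
By the shoelace formula its area is 3.00.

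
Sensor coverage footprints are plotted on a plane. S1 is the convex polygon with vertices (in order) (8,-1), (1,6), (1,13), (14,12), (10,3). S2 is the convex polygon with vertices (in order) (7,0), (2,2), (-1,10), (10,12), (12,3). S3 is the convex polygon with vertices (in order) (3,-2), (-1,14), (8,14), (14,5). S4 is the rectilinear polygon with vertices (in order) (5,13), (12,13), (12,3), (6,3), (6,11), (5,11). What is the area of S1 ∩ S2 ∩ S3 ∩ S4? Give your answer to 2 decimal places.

40.26

The intersection is the polygon with vertices (9.405,11.892), (10.333,10.5), (11.333,6), (10,3), (6,3), (6,11), (5,11), (5,11.091).
By the shoelace formula its area is 40.26.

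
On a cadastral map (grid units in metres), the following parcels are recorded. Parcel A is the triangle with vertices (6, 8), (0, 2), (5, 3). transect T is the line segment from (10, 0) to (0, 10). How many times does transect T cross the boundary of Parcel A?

The segment meets the boundary at (4,6), (5.333,4.667).

2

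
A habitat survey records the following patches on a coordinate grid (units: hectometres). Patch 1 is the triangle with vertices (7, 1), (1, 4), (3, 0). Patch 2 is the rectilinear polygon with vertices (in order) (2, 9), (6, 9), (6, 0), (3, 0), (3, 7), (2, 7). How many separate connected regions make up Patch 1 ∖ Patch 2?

Patch 1 ∖ Patch 2 splits into 2 disjoint pieces (area 0.375, area 3).

2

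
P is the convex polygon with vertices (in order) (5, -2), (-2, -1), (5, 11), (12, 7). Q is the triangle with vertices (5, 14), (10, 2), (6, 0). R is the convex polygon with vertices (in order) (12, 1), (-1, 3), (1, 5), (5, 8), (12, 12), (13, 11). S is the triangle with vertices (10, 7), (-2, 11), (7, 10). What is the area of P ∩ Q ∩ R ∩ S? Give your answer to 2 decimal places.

The intersection is the polygon with vertices (7.019,9.154), (7.581,7.806), (5.737,8.421).
By the shoelace formula its area is 1.07.

1.07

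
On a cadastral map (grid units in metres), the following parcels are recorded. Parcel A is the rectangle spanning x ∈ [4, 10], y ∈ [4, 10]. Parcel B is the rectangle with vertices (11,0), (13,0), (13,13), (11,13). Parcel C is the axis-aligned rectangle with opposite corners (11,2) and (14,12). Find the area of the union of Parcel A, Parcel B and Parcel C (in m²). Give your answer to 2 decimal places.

72.00

By inclusion–exclusion:
Individual areas: |Parcel A| = 36, |Parcel B| = 26, |Parcel C| = 30.
|Parcel A∩Parcel B| = 0 (no overlap).
|Parcel A∩Parcel C| = 0 (no overlap).
|Parcel B∩Parcel C|: x∈[11,13], y∈[2,12] → 2·10 = 20.
|Parcel A∩Parcel B∩Parcel C| = 0.
|Parcel A ∪ Parcel B ∪ Parcel C| = 92 − 20 + 0 = 72.00.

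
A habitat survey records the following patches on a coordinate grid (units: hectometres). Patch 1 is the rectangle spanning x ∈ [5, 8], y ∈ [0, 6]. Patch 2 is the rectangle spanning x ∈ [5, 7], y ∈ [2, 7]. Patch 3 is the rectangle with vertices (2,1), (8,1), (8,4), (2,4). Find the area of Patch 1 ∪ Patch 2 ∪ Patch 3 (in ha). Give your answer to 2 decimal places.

29.00

By inclusion–exclusion:
Individual areas: |Patch 1| = 18, |Patch 2| = 10, |Patch 3| = 18.
|Patch 1∩Patch 2|: x∈[5,7], y∈[2,6] → 2·4 = 8.
|Patch 1∩Patch 3|: x∈[5,8], y∈[1,4] → 3·3 = 9.
|Patch 2∩Patch 3|: x∈[5,7], y∈[2,4] → 2·2 = 4.
|Patch 1∩Patch 2∩Patch 3| = 4.
|Patch 1 ∪ Patch 2 ∪ Patch 3| = 46 − 21 + 4 = 29.00.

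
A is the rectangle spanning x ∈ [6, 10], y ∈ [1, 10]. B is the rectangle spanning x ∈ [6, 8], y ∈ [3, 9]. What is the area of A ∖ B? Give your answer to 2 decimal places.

24.00

|A∩B|: x∈[6,8], y∈[3,9] → 2·6 = 12.
|A| = 36.
|A ∖ B| = |A| − |A∩B| = 36 − 12 = 24.00.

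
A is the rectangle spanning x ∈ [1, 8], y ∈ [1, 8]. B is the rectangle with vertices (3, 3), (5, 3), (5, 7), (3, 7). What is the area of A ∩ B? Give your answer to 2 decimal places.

|A∩B|: x∈[3,5], y∈[3,7] → 2·4 = 8.

8.00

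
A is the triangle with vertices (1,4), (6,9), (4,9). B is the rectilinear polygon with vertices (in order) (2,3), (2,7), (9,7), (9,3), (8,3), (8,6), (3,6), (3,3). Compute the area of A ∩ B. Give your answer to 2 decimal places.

The intersection is the polygon with vertices (2,5), (2,5.667), (2.8,7), (4,7), (3,6).
By the shoelace formula its area is 1.47.

1.47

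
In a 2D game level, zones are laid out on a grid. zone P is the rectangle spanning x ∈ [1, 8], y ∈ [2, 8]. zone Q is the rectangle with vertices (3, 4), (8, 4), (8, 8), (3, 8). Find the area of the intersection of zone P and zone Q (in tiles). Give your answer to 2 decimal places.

20.00

|zone P∩zone Q|: x∈[3,8], y∈[4,8] → 5·4 = 20.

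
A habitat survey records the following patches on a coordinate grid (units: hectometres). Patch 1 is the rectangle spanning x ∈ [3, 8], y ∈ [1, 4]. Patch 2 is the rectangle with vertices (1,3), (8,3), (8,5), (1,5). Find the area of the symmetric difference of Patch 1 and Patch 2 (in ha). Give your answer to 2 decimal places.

19.00

|Patch 1∩Patch 2|: x∈[3,8], y∈[3,4] → 5·1 = 5.
|Patch 1 △ Patch 2| = |Patch 1| + |Patch 2| − 2·|Patch 1∩Patch 2| = 15 + 14 − 10 = 19.00.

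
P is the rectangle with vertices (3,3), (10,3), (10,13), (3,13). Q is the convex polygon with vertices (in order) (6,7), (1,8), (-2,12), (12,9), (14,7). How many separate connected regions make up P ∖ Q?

P ∖ Q splits into 2 disjoint pieces (area 28.9, area 19.75).

2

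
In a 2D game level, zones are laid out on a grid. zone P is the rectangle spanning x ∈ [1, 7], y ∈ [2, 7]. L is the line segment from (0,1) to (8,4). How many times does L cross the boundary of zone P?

2

The segment meets the boundary at (7,3.625), (2.667,2).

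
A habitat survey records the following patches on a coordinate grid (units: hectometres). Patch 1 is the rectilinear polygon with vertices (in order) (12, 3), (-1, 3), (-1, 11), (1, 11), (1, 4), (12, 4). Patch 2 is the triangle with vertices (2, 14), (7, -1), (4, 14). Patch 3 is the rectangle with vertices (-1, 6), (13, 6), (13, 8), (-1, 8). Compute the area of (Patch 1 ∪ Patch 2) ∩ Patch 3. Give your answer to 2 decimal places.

|Patch 1 ∪ Patch 2| = 41.4.
|(Patch 1 ∪ Patch 2) ∩ Patch 3| = 6.13.

6.13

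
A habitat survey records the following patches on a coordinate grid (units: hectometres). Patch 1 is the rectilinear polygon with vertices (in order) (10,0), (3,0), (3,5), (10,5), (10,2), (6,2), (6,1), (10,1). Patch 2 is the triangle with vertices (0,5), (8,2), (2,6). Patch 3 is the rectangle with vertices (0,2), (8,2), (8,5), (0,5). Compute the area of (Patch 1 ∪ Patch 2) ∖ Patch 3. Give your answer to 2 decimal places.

|Patch 1 ∪ Patch 2| = 34.4375.
|(Patch 1 ∪ Patch 2) ∩ Patch 3| = 16.6875.
|(Patch 1 ∪ Patch 2) ∖ Patch 3| = 34.4375 − 16.6875 = 17.75.

17.75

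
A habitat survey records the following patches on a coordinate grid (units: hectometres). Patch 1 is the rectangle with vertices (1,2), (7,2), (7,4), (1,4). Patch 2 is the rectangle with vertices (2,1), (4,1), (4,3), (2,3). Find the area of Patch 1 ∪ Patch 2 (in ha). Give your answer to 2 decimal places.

14.00

By inclusion–exclusion:
Individual areas: |Patch 1| = 12, |Patch 2| = 4.
|Patch 1∩Patch 2|: x∈[2,4], y∈[2,3] → 2·1 = 2.
|Patch 1 ∪ Patch 2| = 16 − 2 = 14.00.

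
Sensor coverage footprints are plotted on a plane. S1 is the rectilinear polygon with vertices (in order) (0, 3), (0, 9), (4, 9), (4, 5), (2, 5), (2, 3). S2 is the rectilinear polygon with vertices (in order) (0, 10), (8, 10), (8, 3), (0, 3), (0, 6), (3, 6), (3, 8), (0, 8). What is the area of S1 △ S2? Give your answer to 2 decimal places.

|S1| = 20, |S2| = 50, |S1∩S2| = 14.
|S1 △ S2| = |S1| + |S2| − 2·|S1∩S2| = 20 + 50 − 28 = 42.00.

42.00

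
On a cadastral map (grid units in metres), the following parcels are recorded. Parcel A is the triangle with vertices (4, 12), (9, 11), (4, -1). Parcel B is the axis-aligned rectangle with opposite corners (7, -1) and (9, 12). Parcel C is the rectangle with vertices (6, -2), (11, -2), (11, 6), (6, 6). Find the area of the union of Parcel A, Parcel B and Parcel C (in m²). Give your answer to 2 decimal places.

78.29

By inclusion–exclusion:
Individual areas: |Parcel A| = 32.5, |Parcel B| = 26, |Parcel C| = 40.
|Parcel A∩Parcel B| = 5.2.
|Parcel A∩Parcel C| = 1.0083.
|Parcel B∩Parcel C|: x∈[7,9], y∈[-1,6] → 2·7 = 14.
|Parcel A∩Parcel B∩Parcel C| = 0.
|Parcel A ∪ Parcel B ∪ Parcel C| = 98.5 − 20.2083 + 0 = 78.29.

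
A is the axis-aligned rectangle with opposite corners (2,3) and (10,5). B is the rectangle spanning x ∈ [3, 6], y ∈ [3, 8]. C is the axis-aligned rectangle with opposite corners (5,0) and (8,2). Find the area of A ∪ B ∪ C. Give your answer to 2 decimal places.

31.00

By inclusion–exclusion:
Individual areas: |A| = 16, |B| = 15, |C| = 6.
|A∩B|: x∈[3,6], y∈[3,5] → 3·2 = 6.
|A∩C| = 0 (no overlap).
|B∩C| = 0 (no overlap).
|A∩B∩C| = 0.
|A ∪ B ∪ C| = 37 − 6 + 0 = 31.00.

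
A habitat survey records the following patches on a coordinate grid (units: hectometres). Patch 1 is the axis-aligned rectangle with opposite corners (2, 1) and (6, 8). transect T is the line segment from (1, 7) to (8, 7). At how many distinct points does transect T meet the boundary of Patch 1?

2

The segment meets the boundary at (6,7), (2,7).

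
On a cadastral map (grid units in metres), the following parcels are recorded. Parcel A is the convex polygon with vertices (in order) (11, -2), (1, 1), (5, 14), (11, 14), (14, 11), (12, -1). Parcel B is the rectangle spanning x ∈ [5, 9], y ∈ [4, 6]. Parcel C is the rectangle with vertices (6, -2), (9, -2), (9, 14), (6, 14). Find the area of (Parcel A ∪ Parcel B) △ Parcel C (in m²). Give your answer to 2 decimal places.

106.30

|Parcel A ∪ Parcel B| = 148.
|(Parcel A ∪ Parcel B) ∩ Parcel C| = 44.85.
|(Parcel A ∪ Parcel B) △ Parcel C| = 148 + 48 − 89.7 = 106.30.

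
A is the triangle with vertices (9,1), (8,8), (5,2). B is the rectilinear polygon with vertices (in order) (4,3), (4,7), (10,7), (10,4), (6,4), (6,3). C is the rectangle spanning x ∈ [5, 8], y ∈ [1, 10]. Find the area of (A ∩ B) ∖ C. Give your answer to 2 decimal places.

1.07

|A ∩ B| = 5.0714.
|(A ∩ B) ∩ C| = 4.
|(A ∩ B) ∖ C| = 5.0714 − 4 = 1.07.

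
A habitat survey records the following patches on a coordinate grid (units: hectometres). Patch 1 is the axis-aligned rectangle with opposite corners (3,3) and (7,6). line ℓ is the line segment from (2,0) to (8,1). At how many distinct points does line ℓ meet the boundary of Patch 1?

The segment lies entirely outside Patch 1 and never meets its boundary.

0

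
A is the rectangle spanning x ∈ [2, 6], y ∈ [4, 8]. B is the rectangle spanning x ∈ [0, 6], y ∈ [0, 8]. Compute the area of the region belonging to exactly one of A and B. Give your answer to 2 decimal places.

32.00

|A∩B|: x∈[2,6], y∈[4,8] → 4·4 = 16.
|A △ B| = |A| + |B| − 2·|A∩B| = 16 + 48 − 32 = 32.00.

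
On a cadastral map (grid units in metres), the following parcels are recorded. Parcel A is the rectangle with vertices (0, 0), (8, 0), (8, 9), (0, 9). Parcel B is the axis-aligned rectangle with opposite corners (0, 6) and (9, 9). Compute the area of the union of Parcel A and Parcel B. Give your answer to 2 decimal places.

By inclusion–exclusion:
Individual areas: |Parcel A| = 72, |Parcel B| = 27.
|Parcel A∩Parcel B|: x∈[0,8], y∈[6,9] → 8·3 = 24.
|Parcel A ∪ Parcel B| = 99 − 24 = 75.00.

75.00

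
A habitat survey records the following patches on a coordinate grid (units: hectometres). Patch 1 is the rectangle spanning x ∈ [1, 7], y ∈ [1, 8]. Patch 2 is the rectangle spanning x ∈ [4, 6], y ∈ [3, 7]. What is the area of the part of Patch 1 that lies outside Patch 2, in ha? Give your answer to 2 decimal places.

|Patch 1∩Patch 2|: x∈[4,6], y∈[3,7] → 2·4 = 8.
|Patch 1| = 42.
|Patch 1 ∖ Patch 2| = |Patch 1| − |Patch 1∩Patch 2| = 42 − 8 = 34.00.

34.00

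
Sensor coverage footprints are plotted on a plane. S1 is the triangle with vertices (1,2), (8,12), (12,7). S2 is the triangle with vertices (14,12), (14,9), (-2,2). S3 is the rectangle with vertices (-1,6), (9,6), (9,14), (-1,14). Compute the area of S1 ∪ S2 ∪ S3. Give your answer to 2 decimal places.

110.69

By inclusion–exclusion:
Individual areas: |S1| = 37.5, |S2| = 24, |S3| = 80.
|S1∩S2| = 12.8378.
|S1∩S3| = 17.975.
|S2∩S3| = 5.858.
|S1∩S2∩S3| = 5.858.
|S1 ∪ S2 ∪ S3| = 141.5 − 36.6709 + 5.858 = 110.69.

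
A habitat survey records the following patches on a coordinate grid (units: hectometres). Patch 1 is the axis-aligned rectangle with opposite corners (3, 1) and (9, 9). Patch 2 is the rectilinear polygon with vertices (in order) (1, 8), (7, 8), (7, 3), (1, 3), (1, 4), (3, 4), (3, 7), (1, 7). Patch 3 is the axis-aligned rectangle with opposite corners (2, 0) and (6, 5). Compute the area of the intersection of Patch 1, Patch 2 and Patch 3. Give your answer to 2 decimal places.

6.00

The intersection is the polygon with vertices (3,3), (3,4), (3,5), (6,5), (6,3).
By the shoelace formula its area is 6.00.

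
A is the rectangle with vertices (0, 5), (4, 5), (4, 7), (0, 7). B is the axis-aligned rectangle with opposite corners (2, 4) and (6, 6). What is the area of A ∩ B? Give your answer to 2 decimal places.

|A∩B|: x∈[2,4], y∈[5,6] → 2·1 = 2.

2.00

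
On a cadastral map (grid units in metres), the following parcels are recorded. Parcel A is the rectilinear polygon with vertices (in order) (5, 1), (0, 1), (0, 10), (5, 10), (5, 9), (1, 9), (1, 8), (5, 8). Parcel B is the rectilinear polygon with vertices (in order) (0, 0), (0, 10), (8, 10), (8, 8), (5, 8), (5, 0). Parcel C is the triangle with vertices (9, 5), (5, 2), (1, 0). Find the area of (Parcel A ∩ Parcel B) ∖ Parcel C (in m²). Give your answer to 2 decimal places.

|Parcel A ∩ Parcel B| = 41.
|(Parcel A ∩ Parcel B) ∩ Parcel C| = 0.8.
|(Parcel A ∩ Parcel B) ∖ Parcel C| = 41 − 0.8 = 40.20.

40.20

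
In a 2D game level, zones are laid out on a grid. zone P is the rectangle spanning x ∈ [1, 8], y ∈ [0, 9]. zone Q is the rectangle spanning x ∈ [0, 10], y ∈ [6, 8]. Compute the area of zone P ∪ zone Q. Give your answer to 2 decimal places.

69.00

By inclusion–exclusion:
Individual areas: |zone P| = 63, |zone Q| = 20.
|zone P∩zone Q|: x∈[1,8], y∈[6,8] → 7·2 = 14.
|zone P ∪ zone Q| = 83 − 14 = 69.00.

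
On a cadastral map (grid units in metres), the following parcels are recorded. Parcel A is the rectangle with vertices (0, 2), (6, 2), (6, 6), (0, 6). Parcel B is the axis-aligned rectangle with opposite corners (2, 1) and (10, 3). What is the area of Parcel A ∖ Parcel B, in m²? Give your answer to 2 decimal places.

20.00

|Parcel A∩Parcel B|: x∈[2,6], y∈[2,3] → 4·1 = 4.
|Parcel A| = 24.
|Parcel A ∖ Parcel B| = |Parcel A| − |Parcel A∩Parcel B| = 24 − 4 = 20.00.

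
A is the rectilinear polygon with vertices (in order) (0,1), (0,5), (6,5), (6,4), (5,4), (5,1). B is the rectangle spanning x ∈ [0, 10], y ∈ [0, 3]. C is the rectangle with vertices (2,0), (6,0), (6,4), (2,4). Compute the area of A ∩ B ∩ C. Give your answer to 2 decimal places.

6.00

The intersection is the polygon with vertices (5,3), (5,1), (2,1), (2,3).
By the shoelace formula its area is 6.00.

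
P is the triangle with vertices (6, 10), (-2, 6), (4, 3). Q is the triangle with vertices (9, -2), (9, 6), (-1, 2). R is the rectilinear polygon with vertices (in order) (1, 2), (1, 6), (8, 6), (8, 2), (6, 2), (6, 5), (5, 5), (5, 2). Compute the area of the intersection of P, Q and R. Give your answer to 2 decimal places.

0.72

The intersection is the polygon with vertices (2.889,3.556), (4.323,4.129), (4,3).
By the shoelace formula its area is 0.72.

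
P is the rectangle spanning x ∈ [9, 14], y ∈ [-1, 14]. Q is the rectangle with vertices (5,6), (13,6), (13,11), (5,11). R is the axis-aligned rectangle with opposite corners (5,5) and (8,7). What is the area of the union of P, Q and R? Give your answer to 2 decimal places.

By inclusion–exclusion:
Individual areas: |P| = 75, |Q| = 40, |R| = 6.
|P∩Q|: x∈[9,13], y∈[6,11] → 4·5 = 20.
|P∩R| = 0 (no overlap).
|Q∩R|: x∈[5,8], y∈[6,7] → 3·1 = 3.
|P∩Q∩R| = 0.
|P ∪ Q ∪ R| = 121 − 23 + 0 = 98.00.

98.00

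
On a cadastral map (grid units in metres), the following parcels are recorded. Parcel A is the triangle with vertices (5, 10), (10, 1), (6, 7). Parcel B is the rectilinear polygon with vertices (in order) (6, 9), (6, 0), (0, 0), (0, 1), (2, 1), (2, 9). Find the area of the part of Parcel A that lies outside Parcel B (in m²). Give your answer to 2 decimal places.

|Parcel A| = 3, |Parcel A∩Parcel B| = 0.4889.
|Parcel A ∖ Parcel B| = |Parcel A| − |Parcel A∩Parcel B| = 3 − 0.4889 = 2.51.

2.51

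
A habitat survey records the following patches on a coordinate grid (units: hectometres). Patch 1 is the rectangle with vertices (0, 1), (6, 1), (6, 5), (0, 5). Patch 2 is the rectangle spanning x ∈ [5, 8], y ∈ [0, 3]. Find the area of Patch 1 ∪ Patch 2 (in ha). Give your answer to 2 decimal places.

31.00

By inclusion–exclusion:
Individual areas: |Patch 1| = 24, |Patch 2| = 9.
|Patch 1∩Patch 2|: x∈[5,6], y∈[1,3] → 1·2 = 2.
|Patch 1 ∪ Patch 2| = 33 − 2 = 31.00.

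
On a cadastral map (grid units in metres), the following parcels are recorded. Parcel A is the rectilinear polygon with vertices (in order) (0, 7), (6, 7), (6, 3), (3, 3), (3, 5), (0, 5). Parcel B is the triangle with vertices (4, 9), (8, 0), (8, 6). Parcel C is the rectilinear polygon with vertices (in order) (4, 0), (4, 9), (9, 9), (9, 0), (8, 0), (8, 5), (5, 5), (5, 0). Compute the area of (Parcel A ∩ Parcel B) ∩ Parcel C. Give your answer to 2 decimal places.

1.33

The region (Parcel A ∩ Parcel B) ∩ Parcel C is the polygon with vertices (6,5), (5.778,5), (4.889,7), (6,7).
By the shoelace formula its area is 1.33.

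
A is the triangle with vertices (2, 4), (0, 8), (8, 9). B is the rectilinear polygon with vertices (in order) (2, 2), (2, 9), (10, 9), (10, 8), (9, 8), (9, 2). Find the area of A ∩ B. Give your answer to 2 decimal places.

12.75

The intersection is the polygon with vertices (8,9), (2,4), (2,8.25).
By the shoelace formula its area is 12.75.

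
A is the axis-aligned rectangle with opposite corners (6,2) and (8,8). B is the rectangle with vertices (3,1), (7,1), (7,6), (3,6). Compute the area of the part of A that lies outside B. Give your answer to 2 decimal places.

|A∩B|: x∈[6,7], y∈[2,6] → 1·4 = 4.
|A| = 12.
|A ∖ B| = |A| − |A∩B| = 12 − 4 = 8.00.

8.00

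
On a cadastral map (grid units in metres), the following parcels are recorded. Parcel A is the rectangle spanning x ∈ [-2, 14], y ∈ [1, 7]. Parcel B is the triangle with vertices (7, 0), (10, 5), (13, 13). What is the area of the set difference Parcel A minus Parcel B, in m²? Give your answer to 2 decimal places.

93.13

|Parcel A| = 96, |Parcel A∩Parcel B| = 2.8731.
|Parcel A ∖ Parcel B| = |Parcel A| − |Parcel A∩Parcel B| = 96 − 2.8731 = 93.13.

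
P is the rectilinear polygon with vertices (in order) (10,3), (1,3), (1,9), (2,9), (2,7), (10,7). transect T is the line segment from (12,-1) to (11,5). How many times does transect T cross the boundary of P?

The segment lies entirely outside P and never meets its boundary.

0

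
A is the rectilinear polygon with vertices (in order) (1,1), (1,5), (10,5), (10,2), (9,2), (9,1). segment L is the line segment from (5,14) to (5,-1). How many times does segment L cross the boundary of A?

2

The segment meets the boundary at (5,1), (5,5).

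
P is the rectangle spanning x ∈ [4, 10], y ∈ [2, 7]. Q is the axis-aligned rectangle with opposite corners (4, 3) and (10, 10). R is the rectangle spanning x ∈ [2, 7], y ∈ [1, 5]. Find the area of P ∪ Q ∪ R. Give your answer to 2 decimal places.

59.00

By inclusion–exclusion:
Individual areas: |P| = 30, |Q| = 42, |R| = 20.
|P∩Q|: x∈[4,10], y∈[3,7] → 6·4 = 24.
|P∩R|: x∈[4,7], y∈[2,5] → 3·3 = 9.
|Q∩R|: x∈[4,7], y∈[3,5] → 3·2 = 6.
|P∩Q∩R| = 6.
|P ∪ Q ∪ R| = 92 − 39 + 6 = 59.00.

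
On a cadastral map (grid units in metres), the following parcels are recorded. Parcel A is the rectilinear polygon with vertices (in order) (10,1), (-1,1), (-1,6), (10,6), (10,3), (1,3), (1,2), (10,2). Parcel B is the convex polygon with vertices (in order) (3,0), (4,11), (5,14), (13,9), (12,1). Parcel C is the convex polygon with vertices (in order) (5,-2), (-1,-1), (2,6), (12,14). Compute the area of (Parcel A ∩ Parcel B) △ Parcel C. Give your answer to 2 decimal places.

|Parcel A ∩ Parcel B| = 26.6364.
|(Parcel A ∩ Parcel B) ∩ Parcel C| = 16.6989.
|(Parcel A ∩ Parcel B) △ Parcel C| = 26.6364 + 74.5 − 33.3977 = 67.74.

67.74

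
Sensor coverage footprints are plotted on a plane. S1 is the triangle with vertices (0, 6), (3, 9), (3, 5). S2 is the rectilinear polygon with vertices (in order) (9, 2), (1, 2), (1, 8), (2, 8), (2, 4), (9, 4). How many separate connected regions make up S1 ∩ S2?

1

S1 ∩ S2 is a single connected region.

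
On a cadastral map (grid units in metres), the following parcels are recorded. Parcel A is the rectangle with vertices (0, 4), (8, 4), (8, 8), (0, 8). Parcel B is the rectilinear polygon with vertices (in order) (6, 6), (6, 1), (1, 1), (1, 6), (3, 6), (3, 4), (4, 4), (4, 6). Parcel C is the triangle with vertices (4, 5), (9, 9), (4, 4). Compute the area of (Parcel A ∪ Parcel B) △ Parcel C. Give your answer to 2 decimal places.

44.75

|Parcel A ∪ Parcel B| = 47.
|(Parcel A ∪ Parcel B) ∩ Parcel C| = 2.375.
|(Parcel A ∪ Parcel B) △ Parcel C| = 47 + 2.5 − 4.75 = 44.75.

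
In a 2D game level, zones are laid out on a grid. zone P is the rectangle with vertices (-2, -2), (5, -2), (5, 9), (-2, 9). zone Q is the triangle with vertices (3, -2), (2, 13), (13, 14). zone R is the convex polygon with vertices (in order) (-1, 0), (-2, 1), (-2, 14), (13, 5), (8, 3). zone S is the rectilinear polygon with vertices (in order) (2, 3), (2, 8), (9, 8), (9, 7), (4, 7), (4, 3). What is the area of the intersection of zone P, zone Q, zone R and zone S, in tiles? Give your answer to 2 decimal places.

8.50

The intersection is the polygon with vertices (2.333,8), (5,8), (5,7), (4,7), (4,3), (2.667,3).
By the shoelace formula its area is 8.50.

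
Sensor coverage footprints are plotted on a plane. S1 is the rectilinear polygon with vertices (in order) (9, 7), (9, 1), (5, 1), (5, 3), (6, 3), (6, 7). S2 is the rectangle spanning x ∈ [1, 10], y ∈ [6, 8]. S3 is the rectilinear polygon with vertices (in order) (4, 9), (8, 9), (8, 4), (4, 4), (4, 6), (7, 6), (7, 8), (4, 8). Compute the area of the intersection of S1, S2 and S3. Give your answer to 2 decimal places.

1.00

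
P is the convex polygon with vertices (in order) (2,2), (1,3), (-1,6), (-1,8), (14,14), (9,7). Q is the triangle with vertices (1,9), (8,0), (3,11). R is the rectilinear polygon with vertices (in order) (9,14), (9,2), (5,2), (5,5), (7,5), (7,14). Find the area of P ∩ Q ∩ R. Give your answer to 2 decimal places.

The intersection is the polygon with vertices (5.843,4.745), (5,4.143), (5,5), (5.727,5).
By the shoelace formula its area is 0.45.

0.45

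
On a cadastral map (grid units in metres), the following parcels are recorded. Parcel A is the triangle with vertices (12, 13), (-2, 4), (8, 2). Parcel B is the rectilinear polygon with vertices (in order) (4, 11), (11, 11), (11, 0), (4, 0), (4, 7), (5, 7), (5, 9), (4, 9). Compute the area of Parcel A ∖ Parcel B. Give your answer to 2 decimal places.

18.84

|Parcel A| = 59, |Parcel A∩Parcel B| = 40.1639.
|Parcel A ∖ Parcel B| = |Parcel A| − |Parcel A∩Parcel B| = 59 − 40.1639 = 18.84.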